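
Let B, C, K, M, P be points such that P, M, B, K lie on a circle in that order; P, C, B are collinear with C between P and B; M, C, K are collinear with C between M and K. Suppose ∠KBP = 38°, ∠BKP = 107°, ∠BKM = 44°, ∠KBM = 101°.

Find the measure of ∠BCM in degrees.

1. ∠BMP = 73°  [cyclic PMBK, opposite ∠M+∠K]
2. ∠BPM = 44°  [same arc MB]
3. ∠BMK = 35°  [△MBK]
4. ∠MBP = 63°  [△PMB]
5. ∠BCM = 82°  [△MCB]

∠BCM = 82°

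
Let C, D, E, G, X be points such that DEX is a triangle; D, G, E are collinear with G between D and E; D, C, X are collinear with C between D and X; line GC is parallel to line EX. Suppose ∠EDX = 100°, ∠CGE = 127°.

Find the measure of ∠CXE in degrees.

∠CXE = 27°

1. ∠CDG = 100°  [G on DE, C on DX]
2. ∠CGD = 53°  [linear pair at G on DE]
3. ∠DCG = 27°  [△DGC]
4. ∠GCX = 153°  [linear pair at C on DX]
5. ∠CXE = 27°  [GC∥EX, co-interior at X–C]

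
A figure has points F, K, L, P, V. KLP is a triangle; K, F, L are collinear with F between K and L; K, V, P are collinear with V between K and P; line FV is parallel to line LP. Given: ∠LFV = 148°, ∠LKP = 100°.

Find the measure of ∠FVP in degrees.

∠FVP = 132°

1. ∠KFV = 32°  [linear pair at F on KL]
2. ∠FKV = 100°  [F on KL, V on KP]
3. ∠FVK = 48°  [△KFV]
4. ∠FVP = 132°  [linear pair at V on KP]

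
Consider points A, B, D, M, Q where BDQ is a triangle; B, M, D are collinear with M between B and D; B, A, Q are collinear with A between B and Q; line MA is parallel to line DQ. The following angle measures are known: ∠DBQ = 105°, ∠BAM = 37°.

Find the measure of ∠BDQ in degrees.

1. ∠ABM = 105°  [M on BD, A on BQ]
2. ∠AMB = 38°  [△BMA]
3. ∠BDQ = 38°  [MA∥DQ, corresponding at M]

∠BDQ = 38°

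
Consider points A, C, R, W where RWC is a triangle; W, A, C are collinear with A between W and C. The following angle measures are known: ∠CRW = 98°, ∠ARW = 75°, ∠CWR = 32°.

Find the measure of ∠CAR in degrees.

1. ∠AWR = 32°  [A on ray WC]
2. ∠RAW = 73°  [△RWA]
3. ∠CAR = 107°  [linear pair at A on WC]

∠CAR = 107°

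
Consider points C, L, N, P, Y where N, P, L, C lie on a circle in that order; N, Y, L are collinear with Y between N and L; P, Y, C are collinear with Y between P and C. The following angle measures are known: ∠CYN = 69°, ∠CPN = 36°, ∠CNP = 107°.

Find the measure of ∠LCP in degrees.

1. ∠CYL = 111°  [linear pair at Y on NL]
2. ∠CLN = 36°  [same arc NC]
3. ∠LCP = 33°  [△LYC]

∠LCP = 33°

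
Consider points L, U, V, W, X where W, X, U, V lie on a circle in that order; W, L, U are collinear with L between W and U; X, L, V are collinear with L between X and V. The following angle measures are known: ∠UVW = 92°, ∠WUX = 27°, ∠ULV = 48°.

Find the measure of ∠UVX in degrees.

1. ∠UXW = 88°  [cyclic WXUV, opposite ∠X+∠V]
2. ∠UWX = 65°  [△WXU]
3. ∠UVX = 65°  [same arc XU]

∠UVX = 65°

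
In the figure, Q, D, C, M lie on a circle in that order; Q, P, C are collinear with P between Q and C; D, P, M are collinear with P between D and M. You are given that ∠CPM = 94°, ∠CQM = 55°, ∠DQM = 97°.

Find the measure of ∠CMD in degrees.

∠CMD = 42°

1. ∠CDM = 55°  [same arc CM]
2. ∠DCM = 83°  [cyclic QDCM, opposite ∠Q+∠C]
3. ∠CMD = 42°  [△DCM]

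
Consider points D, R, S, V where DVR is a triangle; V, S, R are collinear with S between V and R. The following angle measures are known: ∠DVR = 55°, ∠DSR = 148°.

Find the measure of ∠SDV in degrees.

∠SDV = 93°

1. ∠DVS = 55°  [S on ray VR]
2. ∠DSV = 32°  [linear pair at S on VR]
3. ∠SDV = 93°  [△DVS]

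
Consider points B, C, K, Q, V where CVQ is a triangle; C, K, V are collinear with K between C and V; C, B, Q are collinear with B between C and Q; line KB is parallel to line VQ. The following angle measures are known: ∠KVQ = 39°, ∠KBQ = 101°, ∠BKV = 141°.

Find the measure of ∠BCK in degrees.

1. ∠CBK = 79°  [linear pair at B on CQ]
2. ∠BKC = 39°  [linear pair at K on CV]
3. ∠BCK = 62°  [△CKB]

∠BCK = 62°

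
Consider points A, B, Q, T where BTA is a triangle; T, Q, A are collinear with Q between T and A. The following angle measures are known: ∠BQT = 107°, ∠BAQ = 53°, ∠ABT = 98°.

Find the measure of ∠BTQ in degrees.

∠BTQ = 29°

1. ∠BAT = 53°  [Q on ray AT]
2. ∠ATB = 29°  [△BTA]
3. ∠BTQ = 29°  [Q on ray TA]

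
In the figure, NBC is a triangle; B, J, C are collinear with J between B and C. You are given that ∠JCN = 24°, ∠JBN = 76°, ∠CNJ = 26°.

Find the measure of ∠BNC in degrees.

1. ∠BCN = 24°  [J on ray CB]
2. ∠CBN = 76°  [J on ray BC]
3. ∠BNC = 80°  [△NBC]

∠BNC = 80°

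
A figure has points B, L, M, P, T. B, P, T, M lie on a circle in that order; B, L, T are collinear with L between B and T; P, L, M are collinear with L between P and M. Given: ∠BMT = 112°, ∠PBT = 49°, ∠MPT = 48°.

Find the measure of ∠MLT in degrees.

∠MLT = 111°

1. ∠PMT = 49°  [same arc PT]
2. ∠MBT = 48°  [same arc TM]
3. ∠BTM = 20°  [△BTM]
4. ∠MLT = 111°  [△TLM]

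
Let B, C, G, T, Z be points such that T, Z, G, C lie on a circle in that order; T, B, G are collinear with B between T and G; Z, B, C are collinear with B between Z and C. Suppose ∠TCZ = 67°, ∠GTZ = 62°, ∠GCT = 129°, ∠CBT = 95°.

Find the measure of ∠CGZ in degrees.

1. ∠TGZ = 67°  [same arc TZ]
2. ∠GCZ = 62°  [same arc ZG]
3. ∠GBZ = 95°  [vertical angles at B]
4. ∠CZG = 18°  [△ZBG]
5. ∠CGZ = 100°  [△ZGC]

∠CGZ = 100°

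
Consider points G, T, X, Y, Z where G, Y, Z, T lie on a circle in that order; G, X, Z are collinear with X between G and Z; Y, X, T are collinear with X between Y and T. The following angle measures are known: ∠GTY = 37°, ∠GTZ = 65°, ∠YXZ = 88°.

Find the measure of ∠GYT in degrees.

1. ∠GZY = 37°  [same arc GY]
2. ∠GYZ = 115°  [cyclic GYZT, opposite ∠Y+∠T]
3. ∠GXY = 92°  [linear pair at X on GZ]
4. ∠YGZ = 28°  [△GYZ]
5. ∠GYT = 60°  [△GXY]

∠GYT = 60°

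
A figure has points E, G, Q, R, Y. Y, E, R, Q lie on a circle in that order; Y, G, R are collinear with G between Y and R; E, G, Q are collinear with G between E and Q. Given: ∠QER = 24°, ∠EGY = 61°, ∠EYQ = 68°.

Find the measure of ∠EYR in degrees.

1. ∠ERQ = 112°  [cyclic YERQ, opposite ∠Y+∠R]
2. ∠EQR = 44°  [△ERQ]
3. ∠EYR = 44°  [same arc ER]

∠EYR = 44°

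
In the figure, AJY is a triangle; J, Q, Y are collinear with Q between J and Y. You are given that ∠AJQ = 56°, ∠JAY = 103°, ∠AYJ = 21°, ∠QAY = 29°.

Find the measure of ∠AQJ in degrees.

∠AQJ = 50°

1. ∠AYQ = 21°  [Q on ray YJ]
2. ∠AQY = 130°  [△AQY]
3. ∠AQJ = 50°  [linear pair at Q on JY]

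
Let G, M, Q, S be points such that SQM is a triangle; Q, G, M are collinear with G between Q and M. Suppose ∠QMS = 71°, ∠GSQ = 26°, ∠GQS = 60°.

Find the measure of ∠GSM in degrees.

∠GSM = 23°

1. ∠GMS = 71°  [G on ray MQ]
2. ∠QGS = 94°  [△SQG]
3. ∠MGS = 86°  [linear pair at G on QM]
4. ∠GSM = 23°  [△SGM]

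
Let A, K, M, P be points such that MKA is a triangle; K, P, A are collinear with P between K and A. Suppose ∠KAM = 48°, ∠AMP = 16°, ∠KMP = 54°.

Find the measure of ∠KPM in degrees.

1. ∠MAP = 48°  [P on ray AK]
2. ∠APM = 116°  [△MPA]
3. ∠KPM = 64°  [linear pair at P on KA]

∠KPM = 64°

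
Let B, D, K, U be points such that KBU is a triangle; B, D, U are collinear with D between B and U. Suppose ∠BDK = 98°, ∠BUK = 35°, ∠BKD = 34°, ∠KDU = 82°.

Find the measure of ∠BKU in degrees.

∠BKU = 97°

1. ∠DBK = 48°  [△KBD]
2. ∠KBU = 48°  [D on ray BU]
3. ∠BKU = 97°  [△KBU]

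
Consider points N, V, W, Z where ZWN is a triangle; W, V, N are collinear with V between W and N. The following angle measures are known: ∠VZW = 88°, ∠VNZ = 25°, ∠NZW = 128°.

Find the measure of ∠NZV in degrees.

∠NZV = 40°

1. ∠WNZ = 25°  [V on ray NW]
2. ∠NWZ = 27°  [△ZWN]
3. ∠VWZ = 27°  [V on ray WN]
4. ∠WVZ = 65°  [△ZWV]
5. ∠NVZ = 115°  [linear pair at V on WN]
6. ∠NZV = 40°  [△ZVN]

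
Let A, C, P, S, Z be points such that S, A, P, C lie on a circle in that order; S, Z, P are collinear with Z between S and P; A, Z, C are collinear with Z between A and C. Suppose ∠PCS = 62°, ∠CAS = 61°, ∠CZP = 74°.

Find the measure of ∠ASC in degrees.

1. ∠CPS = 61°  [same arc SC]
2. ∠CZS = 106°  [linear pair at Z on SP]
3. ∠CSP = 57°  [△SPC]
4. ∠ACS = 17°  [△SZC]
5. ∠ASC = 102°  [△SAC]

∠ASC = 102°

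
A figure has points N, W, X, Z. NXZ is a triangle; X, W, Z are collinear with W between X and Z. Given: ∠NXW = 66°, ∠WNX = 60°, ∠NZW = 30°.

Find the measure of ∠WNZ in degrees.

∠WNZ = 24°

1. ∠NWX = 54°  [△NXW]
2. ∠NWZ = 126°  [linear pair at W on XZ]
3. ∠WNZ = 24°  [△NWZ]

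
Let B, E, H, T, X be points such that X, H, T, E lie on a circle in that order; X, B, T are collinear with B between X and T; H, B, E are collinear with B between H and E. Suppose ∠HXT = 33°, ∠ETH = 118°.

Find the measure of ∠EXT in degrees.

∠EXT = 29°

1. ∠HET = 33°  [same arc HT]
2. ∠EHT = 29°  [△HTE]
3. ∠EXT = 29°  [same arc TE]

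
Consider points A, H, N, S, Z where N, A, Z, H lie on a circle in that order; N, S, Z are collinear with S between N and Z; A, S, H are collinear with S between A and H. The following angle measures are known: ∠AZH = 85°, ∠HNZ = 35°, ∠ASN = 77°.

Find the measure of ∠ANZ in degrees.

1. ∠HAZ = 35°  [same arc ZH]
2. ∠AHZ = 60°  [△AZH]
3. ∠ANZ = 60°  [same arc AZ]

∠ANZ = 60°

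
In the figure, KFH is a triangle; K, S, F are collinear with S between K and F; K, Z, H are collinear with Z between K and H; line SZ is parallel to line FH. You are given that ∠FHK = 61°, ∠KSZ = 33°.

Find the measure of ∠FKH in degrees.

1. ∠KZS = 61°  [SZ∥FH, corresponding at Z]
2. ∠SKZ = 86°  [△KSZ]
3. ∠FKH = 86°  [S on KF, Z on KH]

∠FKH = 86°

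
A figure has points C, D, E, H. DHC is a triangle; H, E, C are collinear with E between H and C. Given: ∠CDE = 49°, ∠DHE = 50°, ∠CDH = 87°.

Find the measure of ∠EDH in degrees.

∠EDH = 38°

1. ∠CHD = 50°  [E on ray HC]
2. ∠DCH = 43°  [△DHC]
3. ∠DCE = 43°  [E on ray CH]
4. ∠CED = 88°  [△DEC]
5. ∠DEH = 92°  [linear pair at E on HC]
6. ∠EDH = 38°  [△DHE]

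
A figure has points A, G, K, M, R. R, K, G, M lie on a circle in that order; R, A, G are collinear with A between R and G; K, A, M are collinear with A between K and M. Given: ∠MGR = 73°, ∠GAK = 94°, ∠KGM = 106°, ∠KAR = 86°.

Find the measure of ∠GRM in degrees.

1. ∠MKR = 73°  [same arc RM]
2. ∠MAR = 94°  [vertical angles at A]
3. ∠KRM = 74°  [cyclic RKGM, opposite ∠R+∠G]
4. ∠KMR = 33°  [△RKM]
5. ∠GRM = 53°  [△RAM]

∠GRM = 53°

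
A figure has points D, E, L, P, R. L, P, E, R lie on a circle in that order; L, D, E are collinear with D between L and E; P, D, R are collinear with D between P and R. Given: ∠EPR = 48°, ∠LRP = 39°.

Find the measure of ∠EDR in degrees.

1. ∠ELR = 48°  [same arc ER]
2. ∠LDR = 93°  [△LDR]
3. ∠EDR = 87°  [linear pair at D on LE]

∠EDR = 87°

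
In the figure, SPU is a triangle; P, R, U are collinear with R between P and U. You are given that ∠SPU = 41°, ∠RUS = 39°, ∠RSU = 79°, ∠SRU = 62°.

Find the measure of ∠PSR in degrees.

∠PSR = 21°

1. ∠RPS = 41°  [R on ray PU]
2. ∠PRS = 118°  [linear pair at R on PU]
3. ∠PSR = 21°  [△SPR]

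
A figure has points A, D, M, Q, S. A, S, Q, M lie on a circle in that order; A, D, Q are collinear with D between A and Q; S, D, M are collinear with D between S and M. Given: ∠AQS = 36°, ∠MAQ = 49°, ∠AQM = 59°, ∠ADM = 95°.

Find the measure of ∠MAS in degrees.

1. ∠AMS = 36°  [same arc AS]
2. ∠ASM = 59°  [same arc AM]
3. ∠MAS = 85°  [△ASM]

∠MAS = 85°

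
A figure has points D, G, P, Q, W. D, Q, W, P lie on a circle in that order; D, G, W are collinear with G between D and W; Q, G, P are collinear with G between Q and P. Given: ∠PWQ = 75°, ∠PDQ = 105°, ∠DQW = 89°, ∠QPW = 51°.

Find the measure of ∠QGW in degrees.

∠QGW = 86°

1. ∠PQW = 54°  [△QWP]
2. ∠QDW = 51°  [same arc QW]
3. ∠DWQ = 40°  [△DQW]
4. ∠QGW = 86°  [△QGW]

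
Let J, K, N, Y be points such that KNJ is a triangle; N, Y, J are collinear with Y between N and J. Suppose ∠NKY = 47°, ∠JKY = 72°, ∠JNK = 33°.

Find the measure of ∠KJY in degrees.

1. ∠KNY = 33°  [Y on ray NJ]
2. ∠KYN = 100°  [△KNY]
3. ∠JYK = 80°  [linear pair at Y on NJ]
4. ∠KJY = 28°  [△KYJ]

∠KJY = 28°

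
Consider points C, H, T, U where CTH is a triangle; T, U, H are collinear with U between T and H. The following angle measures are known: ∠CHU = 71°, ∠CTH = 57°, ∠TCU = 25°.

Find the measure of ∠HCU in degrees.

∠HCU = 27°

1. ∠CTU = 57°  [U on ray TH]
2. ∠CUT = 98°  [△CTU]
3. ∠CUH = 82°  [linear pair at U on TH]
4. ∠HCU = 27°  [△CUH]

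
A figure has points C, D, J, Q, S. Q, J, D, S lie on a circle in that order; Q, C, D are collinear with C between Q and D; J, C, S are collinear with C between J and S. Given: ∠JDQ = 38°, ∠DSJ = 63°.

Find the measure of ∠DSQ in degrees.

1. ∠DQJ = 63°  [same arc JD]
2. ∠DJQ = 79°  [△QJD]
3. ∠DSQ = 101°  [cyclic QJDS, opposite ∠J+∠S]

∠DSQ = 101°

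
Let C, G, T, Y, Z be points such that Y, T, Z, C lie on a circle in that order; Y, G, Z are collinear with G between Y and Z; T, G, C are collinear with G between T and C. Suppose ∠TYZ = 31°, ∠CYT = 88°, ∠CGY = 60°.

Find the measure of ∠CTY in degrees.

1. ∠TCZ = 31°  [same arc TZ]
2. ∠CGZ = 120°  [linear pair at G on YZ]
3. ∠CZY = 29°  [△ZGC]
4. ∠CTY = 29°  [same arc YC]

∠CTY = 29°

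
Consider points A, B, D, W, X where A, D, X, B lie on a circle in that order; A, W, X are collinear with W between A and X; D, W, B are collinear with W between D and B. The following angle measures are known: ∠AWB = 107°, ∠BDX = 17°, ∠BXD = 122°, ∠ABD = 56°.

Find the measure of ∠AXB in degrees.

1. ∠BWX = 73°  [linear pair at W on AX]
2. ∠DBX = 41°  [△DXB]
3. ∠AXB = 66°  [△XWB]

∠AXB = 66°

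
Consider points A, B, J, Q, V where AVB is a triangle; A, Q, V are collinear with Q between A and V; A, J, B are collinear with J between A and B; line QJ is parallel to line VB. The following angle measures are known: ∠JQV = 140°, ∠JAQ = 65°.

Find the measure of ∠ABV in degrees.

∠ABV = 75°

1. ∠AQJ = 40°  [linear pair at Q on AV]
2. ∠AJQ = 75°  [△AQJ]
3. ∠ABV = 75°  [QJ∥VB, corresponding at J]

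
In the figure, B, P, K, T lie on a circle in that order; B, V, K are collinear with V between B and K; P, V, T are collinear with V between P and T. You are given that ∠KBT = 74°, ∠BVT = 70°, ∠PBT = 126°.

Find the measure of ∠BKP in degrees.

∠BKP = 36°

1. ∠KPT = 74°  [same arc KT]
2. ∠KVP = 70°  [vertical angles at V]
3. ∠BKP = 36°  [△PVK]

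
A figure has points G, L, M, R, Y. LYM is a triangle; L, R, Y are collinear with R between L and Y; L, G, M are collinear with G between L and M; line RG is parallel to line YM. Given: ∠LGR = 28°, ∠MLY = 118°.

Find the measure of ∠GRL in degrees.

∠GRL = 34°

1. ∠LMY = 28°  [RG∥YM, corresponding at G]
2. ∠LYM = 34°  [△LYM]
3. ∠GRL = 34°  [RG∥YM, corresponding at R]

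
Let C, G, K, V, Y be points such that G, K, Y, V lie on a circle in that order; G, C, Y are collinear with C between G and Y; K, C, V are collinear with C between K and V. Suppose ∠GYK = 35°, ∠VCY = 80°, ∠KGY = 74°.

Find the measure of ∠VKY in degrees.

∠VKY = 45°

1. ∠GVK = 35°  [same arc GK]
2. ∠GCV = 100°  [linear pair at C on GY]
3. ∠VGY = 45°  [△GCV]
4. ∠VKY = 45°  [same arc YV]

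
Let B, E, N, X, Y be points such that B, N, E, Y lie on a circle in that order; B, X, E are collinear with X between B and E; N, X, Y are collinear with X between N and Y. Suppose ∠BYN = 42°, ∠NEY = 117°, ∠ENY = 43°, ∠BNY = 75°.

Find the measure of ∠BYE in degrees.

∠BYE = 62°

1. ∠EBY = 43°  [same arc EY]
2. ∠BEY = 75°  [same arc BY]
3. ∠BYE = 62°  [△BEY]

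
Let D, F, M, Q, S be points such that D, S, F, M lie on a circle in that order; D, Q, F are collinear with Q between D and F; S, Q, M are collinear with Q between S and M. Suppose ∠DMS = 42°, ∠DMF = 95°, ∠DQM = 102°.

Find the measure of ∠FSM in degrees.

1. ∠DFS = 42°  [same arc DS]
2. ∠FQS = 102°  [vertical angles at Q]
3. ∠FSM = 36°  [△SQF]

∠FSM = 36°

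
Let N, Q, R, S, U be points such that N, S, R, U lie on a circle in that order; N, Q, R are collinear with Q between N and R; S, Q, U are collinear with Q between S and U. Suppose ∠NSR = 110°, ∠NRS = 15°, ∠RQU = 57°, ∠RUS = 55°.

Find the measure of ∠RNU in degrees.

∠RNU = 42°

1. ∠NUR = 70°  [cyclic NSRU, opposite ∠S+∠U]
2. ∠NRU = 68°  [△RQU]
3. ∠RNU = 42°  [△NRU]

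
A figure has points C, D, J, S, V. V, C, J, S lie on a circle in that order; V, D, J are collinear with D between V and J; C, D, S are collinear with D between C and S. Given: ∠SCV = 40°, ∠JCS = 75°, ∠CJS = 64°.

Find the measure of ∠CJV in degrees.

1. ∠SJV = 40°  [same arc VS]
2. ∠JVS = 75°  [same arc JS]
3. ∠CSJ = 41°  [△CJS]
4. ∠JSV = 65°  [△VJS]
5. ∠CVJ = 41°  [same arc CJ]
6. ∠JCV = 115°  [cyclic VCJS, opposite ∠C+∠S]
7. ∠CJV = 24°  [△VCJ]

∠CJV = 24°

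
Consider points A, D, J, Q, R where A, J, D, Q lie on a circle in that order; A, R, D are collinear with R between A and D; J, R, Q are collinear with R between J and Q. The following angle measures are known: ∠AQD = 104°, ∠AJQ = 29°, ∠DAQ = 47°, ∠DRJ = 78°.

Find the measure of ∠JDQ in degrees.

1. ∠AJD = 76°  [cyclic AJDQ, opposite ∠J+∠Q]
2. ∠DJQ = 47°  [same arc DQ]
3. ∠ADJ = 55°  [△JRD]
4. ∠DAJ = 49°  [△AJD]
5. ∠DQJ = 49°  [same arc JD]
6. ∠JDQ = 84°  [△JDQ]

∠JDQ = 84°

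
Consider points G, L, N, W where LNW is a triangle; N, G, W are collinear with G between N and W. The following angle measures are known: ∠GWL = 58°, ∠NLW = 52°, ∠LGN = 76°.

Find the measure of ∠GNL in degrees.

1. ∠LWN = 58°  [G on ray WN]
2. ∠LNW = 70°  [△LNW]
3. ∠GNL = 70°  [G on ray NW]

∠GNL = 70°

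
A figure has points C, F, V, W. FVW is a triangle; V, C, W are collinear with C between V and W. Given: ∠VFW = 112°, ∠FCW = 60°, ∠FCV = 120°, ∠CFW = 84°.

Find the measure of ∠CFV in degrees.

1. ∠CWF = 36°  [△FCW]
2. ∠FWV = 36°  [C on ray WV]
3. ∠FVW = 32°  [△FVW]
4. ∠CVF = 32°  [C on ray VW]
5. ∠CFV = 28°  [△FVC]

∠CFV = 28°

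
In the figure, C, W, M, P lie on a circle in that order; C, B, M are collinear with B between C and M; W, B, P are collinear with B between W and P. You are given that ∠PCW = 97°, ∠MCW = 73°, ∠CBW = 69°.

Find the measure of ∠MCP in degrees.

∠MCP = 24°

1. ∠PMW = 83°  [cyclic CWMP, opposite ∠C+∠M]
2. ∠MPW = 73°  [same arc WM]
3. ∠MWP = 24°  [△WMP]
4. ∠MCP = 24°  [same arc MP]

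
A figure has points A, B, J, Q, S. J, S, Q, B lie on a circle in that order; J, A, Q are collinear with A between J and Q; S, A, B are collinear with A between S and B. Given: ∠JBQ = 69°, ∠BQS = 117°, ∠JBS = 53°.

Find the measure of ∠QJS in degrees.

∠QJS = 16°

1. ∠JSQ = 111°  [cyclic JSQB, opposite ∠S+∠B]
2. ∠JQS = 53°  [same arc JS]
3. ∠QJS = 16°  [△JSQ]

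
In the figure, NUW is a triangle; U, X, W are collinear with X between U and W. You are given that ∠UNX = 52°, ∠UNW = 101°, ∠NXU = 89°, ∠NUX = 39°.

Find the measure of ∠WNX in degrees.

∠WNX = 49°

1. ∠NXW = 91°  [linear pair at X on UW]
2. ∠NUW = 39°  [X on ray UW]
3. ∠NWU = 40°  [△NUW]
4. ∠NWX = 40°  [X on ray WU]
5. ∠WNX = 49°  [△NXW]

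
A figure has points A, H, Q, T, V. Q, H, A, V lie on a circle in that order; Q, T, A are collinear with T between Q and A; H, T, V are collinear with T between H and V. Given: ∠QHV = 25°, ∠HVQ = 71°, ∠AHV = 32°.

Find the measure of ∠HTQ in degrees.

∠HTQ = 103°

1. ∠HAQ = 71°  [same arc QH]
2. ∠ATH = 77°  [△HTA]
3. ∠HTQ = 103°  [linear pair at T on QA]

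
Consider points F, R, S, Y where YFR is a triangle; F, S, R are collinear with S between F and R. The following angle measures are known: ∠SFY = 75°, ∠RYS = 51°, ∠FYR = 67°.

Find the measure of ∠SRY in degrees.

∠SRY = 38°

1. ∠RFY = 75°  [S on ray FR]
2. ∠FRY = 38°  [△YFR]
3. ∠SRY = 38°  [S on ray RF]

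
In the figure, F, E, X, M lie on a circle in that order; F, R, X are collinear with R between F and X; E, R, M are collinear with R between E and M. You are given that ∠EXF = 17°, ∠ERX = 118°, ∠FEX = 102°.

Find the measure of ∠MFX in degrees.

∠MFX = 45°

1. ∠EMF = 17°  [same arc FE]
2. ∠FRM = 118°  [vertical angles at R]
3. ∠MFX = 45°  [△FRM]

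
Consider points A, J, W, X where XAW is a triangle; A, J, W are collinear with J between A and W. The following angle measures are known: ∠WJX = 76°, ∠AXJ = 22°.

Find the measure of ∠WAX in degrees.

∠WAX = 54°

1. ∠AJX = 104°  [linear pair at J on AW]
2. ∠JAX = 54°  [△XAJ]
3. ∠WAX = 54°  [J on ray AW]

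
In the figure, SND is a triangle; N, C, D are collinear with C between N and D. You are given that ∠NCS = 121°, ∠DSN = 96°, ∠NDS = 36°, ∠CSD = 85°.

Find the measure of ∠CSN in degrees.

1. ∠DNS = 48°  [△SND]
2. ∠CNS = 48°  [C on ray ND]
3. ∠CSN = 11°  [△SNC]

∠CSN = 11°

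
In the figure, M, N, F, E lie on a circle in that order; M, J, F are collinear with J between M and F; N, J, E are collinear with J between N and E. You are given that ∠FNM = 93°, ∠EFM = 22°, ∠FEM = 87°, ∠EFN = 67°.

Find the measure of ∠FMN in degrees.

∠FMN = 42°

1. ∠ENM = 22°  [same arc ME]
2. ∠EMN = 113°  [cyclic MNFE, opposite ∠M+∠F]
3. ∠MEN = 45°  [△MNE]
4. ∠MFN = 45°  [same arc MN]
5. ∠FMN = 42°  [△MNF]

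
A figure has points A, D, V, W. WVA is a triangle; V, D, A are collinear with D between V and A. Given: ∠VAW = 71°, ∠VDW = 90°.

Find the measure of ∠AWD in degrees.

1. ∠DAW = 71°  [D on ray AV]
2. ∠ADW = 90°  [linear pair at D on VA]
3. ∠AWD = 19°  [△WDA]

∠AWD = 19°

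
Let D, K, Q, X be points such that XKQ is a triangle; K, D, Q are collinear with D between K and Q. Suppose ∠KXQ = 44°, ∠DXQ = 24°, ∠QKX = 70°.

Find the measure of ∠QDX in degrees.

∠QDX = 90°

1. ∠KQX = 66°  [△XKQ]
2. ∠DQX = 66°  [D on ray QK]
3. ∠QDX = 90°  [△XDQ]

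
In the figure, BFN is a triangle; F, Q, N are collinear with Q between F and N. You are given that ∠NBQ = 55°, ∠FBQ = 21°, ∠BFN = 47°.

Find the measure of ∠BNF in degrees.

1. ∠BFQ = 47°  [Q on ray FN]
2. ∠BQF = 112°  [△BFQ]
3. ∠BQN = 68°  [linear pair at Q on FN]
4. ∠BNQ = 57°  [△BQN]
5. ∠BNF = 57°  [Q on ray NF]

∠BNF = 57°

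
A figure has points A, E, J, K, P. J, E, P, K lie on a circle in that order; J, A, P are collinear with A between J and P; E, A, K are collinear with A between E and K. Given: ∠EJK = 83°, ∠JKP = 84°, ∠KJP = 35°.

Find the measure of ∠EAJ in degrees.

1. ∠EPK = 97°  [cyclic JEPK, opposite ∠J+∠P]
2. ∠JPK = 61°  [△JPK]
3. ∠KEP = 35°  [same arc PK]
4. ∠EKP = 48°  [△EPK]
5. ∠JEK = 61°  [same arc JK]
6. ∠EJP = 48°  [same arc EP]
7. ∠EAJ = 71°  [△JAE]

∠EAJ = 71°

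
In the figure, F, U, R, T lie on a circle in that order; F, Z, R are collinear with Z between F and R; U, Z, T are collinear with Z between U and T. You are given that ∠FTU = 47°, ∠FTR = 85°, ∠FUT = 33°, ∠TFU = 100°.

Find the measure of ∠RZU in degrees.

∠RZU = 71°

1. ∠FRU = 47°  [same arc FU]
2. ∠FUR = 95°  [cyclic FURT, opposite ∠U+∠T]
3. ∠RFU = 38°  [△FUR]
4. ∠FZU = 109°  [△FZU]
5. ∠RZU = 71°  [linear pair at Z on FR]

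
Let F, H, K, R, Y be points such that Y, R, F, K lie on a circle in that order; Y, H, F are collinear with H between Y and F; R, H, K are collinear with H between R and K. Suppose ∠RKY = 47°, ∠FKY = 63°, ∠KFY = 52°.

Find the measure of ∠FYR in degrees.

∠FYR = 16°

1. ∠RFY = 47°  [same arc YR]
2. ∠FRY = 117°  [cyclic YRFK, opposite ∠R+∠K]
3. ∠FYR = 16°  [△YRF]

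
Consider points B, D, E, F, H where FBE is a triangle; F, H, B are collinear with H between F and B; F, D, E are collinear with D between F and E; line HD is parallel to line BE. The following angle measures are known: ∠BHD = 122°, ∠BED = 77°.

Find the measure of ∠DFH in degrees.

∠DFH = 45°

1. ∠DHF = 58°  [linear pair at H on FB]
2. ∠BEF = 77°  [D on ray EF]
3. ∠EBF = 58°  [HD∥BE, corresponding at H]
4. ∠BFE = 45°  [△FBE]
5. ∠DFH = 45°  [H on FB, D on FE]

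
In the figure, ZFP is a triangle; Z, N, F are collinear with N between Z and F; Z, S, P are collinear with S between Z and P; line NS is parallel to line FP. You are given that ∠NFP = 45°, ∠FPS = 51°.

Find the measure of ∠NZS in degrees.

1. ∠PFZ = 45°  [N on ray FZ]
2. ∠FPZ = 51°  [S on ray PZ]
3. ∠FZP = 84°  [△ZFP]
4. ∠NZS = 84°  [N on ZF, S on ZP]

∠NZS = 84°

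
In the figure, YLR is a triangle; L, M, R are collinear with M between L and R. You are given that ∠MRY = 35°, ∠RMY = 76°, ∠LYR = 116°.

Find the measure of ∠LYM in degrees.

1. ∠LRY = 35°  [M on ray RL]
2. ∠LMY = 104°  [linear pair at M on LR]
3. ∠RLY = 29°  [△YLR]
4. ∠MLY = 29°  [M on ray LR]
5. ∠LYM = 47°  [△YLM]

∠LYM = 47°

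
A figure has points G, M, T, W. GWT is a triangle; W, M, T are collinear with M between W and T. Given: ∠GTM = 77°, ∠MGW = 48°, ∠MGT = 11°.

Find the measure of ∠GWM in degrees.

1. ∠GMT = 92°  [△GMT]
2. ∠GMW = 88°  [linear pair at M on WT]
3. ∠GWM = 44°  [△GWM]

∠GWM = 44°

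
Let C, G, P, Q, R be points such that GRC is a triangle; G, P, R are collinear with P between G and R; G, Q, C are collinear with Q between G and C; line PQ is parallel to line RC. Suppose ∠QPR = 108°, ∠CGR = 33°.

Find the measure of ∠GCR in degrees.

1. ∠GPQ = 72°  [linear pair at P on GR]
2. ∠PGQ = 33°  [P on GR, Q on GC]
3. ∠GQP = 75°  [△GPQ]
4. ∠GCR = 75°  [PQ∥RC, corresponding at Q]

∠GCR = 75°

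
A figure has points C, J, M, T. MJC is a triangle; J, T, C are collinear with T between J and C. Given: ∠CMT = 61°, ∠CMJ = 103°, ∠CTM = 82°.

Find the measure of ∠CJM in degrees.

1. ∠MCT = 37°  [△MTC]
2. ∠JCM = 37°  [T on ray CJ]
3. ∠CJM = 40°  [△MJC]

∠CJM = 40°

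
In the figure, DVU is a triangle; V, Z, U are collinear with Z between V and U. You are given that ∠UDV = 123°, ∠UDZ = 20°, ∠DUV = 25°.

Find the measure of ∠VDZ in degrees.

1. ∠DVU = 32°  [△DVU]
2. ∠DUZ = 25°  [Z on ray UV]
3. ∠DVZ = 32°  [Z on ray VU]
4. ∠DZU = 135°  [△DZU]
5. ∠DZV = 45°  [linear pair at Z on VU]
6. ∠VDZ = 103°  [△DVZ]

∠VDZ = 103°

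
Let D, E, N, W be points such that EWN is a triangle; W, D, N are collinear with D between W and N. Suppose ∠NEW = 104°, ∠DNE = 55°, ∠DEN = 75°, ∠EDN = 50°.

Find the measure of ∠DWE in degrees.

1. ∠ENW = 55°  [D on ray NW]
2. ∠EWN = 21°  [△EWN]
3. ∠DWE = 21°  [D on ray WN]

∠DWE = 21°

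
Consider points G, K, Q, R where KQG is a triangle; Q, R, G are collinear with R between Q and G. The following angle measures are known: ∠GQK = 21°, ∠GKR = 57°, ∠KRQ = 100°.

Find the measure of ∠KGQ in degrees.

∠KGQ = 43°

1. ∠GRK = 80°  [linear pair at R on QG]
2. ∠KGR = 43°  [△KRG]
3. ∠KGQ = 43°  [R on ray GQ]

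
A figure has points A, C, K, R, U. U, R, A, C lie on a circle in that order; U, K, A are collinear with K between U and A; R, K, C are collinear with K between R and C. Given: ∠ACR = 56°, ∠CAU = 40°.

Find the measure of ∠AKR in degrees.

∠AKR = 96°

1. ∠AUR = 56°  [same arc RA]
2. ∠CRU = 40°  [same arc UC]
3. ∠RKU = 84°  [△UKR]
4. ∠AKR = 96°  [linear pair at K on UA]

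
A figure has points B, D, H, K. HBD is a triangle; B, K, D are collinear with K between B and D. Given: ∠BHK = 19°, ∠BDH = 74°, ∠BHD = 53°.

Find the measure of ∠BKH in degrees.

∠BKH = 108°

1. ∠DBH = 53°  [△HBD]
2. ∠HBK = 53°  [K on ray BD]
3. ∠BKH = 108°  [△HBK]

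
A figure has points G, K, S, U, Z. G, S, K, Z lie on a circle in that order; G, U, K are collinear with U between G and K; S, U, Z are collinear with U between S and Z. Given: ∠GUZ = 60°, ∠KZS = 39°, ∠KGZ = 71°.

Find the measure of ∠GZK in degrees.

∠GZK = 88°

1. ∠KUZ = 120°  [linear pair at U on GK]
2. ∠GKZ = 21°  [△KUZ]
3. ∠GZK = 88°  [△GKZ]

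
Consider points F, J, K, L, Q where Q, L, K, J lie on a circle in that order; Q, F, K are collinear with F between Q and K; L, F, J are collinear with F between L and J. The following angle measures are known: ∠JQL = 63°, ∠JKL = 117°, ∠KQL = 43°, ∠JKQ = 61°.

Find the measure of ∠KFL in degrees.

1. ∠JLQ = 61°  [same arc QJ]
2. ∠LFQ = 76°  [△QFL]
3. ∠KFL = 104°  [linear pair at F on QK]

∠KFL = 104°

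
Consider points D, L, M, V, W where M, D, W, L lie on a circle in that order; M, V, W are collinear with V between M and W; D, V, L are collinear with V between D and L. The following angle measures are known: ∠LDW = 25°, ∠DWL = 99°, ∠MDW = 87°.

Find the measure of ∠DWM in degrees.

∠DWM = 37°

1. ∠DLW = 56°  [△DWL]
2. ∠DMW = 56°  [same arc DW]
3. ∠DWM = 37°  [△MDW]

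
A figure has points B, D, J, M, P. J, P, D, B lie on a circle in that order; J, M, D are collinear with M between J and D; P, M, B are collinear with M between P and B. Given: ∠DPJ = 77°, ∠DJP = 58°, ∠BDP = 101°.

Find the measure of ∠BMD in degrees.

1. ∠JDP = 45°  [△JPD]
2. ∠DBP = 58°  [same arc PD]
3. ∠BPD = 21°  [△PDB]
4. ∠JBP = 45°  [same arc JP]
5. ∠BJD = 21°  [same arc DB]
6. ∠BMJ = 114°  [△JMB]
7. ∠BMD = 66°  [linear pair at M on JD]

∠BMD = 66°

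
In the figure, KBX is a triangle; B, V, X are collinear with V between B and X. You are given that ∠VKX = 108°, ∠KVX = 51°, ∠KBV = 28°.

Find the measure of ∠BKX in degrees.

∠BKX = 131°

1. ∠KXV = 21°  [△KVX]
2. ∠KBX = 28°  [V on ray BX]
3. ∠BXK = 21°  [V on ray XB]
4. ∠BKX = 131°  [△KBX]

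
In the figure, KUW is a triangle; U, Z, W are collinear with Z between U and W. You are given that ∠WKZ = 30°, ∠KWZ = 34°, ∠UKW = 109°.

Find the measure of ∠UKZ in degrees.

∠UKZ = 79°

1. ∠KZW = 116°  [△KZW]
2. ∠KWU = 34°  [Z on ray WU]
3. ∠KUW = 37°  [△KUW]
4. ∠KZU = 64°  [linear pair at Z on UW]
5. ∠KUZ = 37°  [Z on ray UW]
6. ∠UKZ = 79°  [△KUZ]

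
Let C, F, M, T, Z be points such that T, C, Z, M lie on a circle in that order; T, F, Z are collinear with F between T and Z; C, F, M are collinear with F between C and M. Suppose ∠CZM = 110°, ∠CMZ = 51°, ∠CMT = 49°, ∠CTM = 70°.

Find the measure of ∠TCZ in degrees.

∠TCZ = 80°

1. ∠CTZ = 51°  [same arc CZ]
2. ∠CZT = 49°  [same arc TC]
3. ∠TCZ = 80°  [△TCZ]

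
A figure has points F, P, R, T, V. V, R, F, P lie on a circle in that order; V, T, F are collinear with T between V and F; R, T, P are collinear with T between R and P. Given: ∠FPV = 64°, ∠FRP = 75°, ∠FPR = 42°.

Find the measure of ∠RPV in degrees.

1. ∠FRV = 116°  [cyclic VRFP, opposite ∠R+∠P]
2. ∠FVR = 42°  [same arc RF]
3. ∠RFV = 22°  [△VRF]
4. ∠RPV = 22°  [same arc VR]

∠RPV = 22°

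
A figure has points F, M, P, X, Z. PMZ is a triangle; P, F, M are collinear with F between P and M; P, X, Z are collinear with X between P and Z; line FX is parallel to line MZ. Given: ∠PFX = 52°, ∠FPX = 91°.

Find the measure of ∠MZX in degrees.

1. ∠FXP = 37°  [△PFX]
2. ∠FXZ = 143°  [linear pair at X on PZ]
3. ∠MZX = 37°  [FX∥MZ, co-interior at Z–X]

∠MZX = 37°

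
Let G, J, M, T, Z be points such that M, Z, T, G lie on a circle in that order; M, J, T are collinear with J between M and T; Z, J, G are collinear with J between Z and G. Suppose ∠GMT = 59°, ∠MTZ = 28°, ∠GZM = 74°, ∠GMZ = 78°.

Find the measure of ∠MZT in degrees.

∠MZT = 133°

1. ∠GTM = 74°  [same arc MG]
2. ∠MGT = 47°  [△MTG]
3. ∠MZT = 133°  [cyclic MZTG, opposite ∠Z+∠G]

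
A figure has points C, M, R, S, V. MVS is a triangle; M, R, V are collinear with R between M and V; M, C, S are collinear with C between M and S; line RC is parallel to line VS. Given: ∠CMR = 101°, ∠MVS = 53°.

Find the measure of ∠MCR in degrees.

∠MCR = 26°

1. ∠SMV = 101°  [R on MV, C on MS]
2. ∠MSV = 26°  [△MVS]
3. ∠MCR = 26°  [RC∥VS, corresponding at C]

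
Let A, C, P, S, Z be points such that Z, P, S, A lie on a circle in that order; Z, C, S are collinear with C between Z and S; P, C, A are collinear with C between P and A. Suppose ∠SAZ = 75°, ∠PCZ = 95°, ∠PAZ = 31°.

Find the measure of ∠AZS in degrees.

∠AZS = 64°

1. ∠ACS = 95°  [vertical angles at C]
2. ∠ACZ = 85°  [linear pair at C on ZS]
3. ∠AZS = 64°  [△ZCA]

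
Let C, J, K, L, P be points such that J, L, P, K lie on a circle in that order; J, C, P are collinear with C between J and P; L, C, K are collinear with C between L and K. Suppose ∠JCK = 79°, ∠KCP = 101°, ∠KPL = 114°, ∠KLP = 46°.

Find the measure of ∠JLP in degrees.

1. ∠LCP = 79°  [vertical angles at C]
2. ∠LKP = 20°  [△LPK]
3. ∠JPL = 55°  [△LCP]
4. ∠LJP = 20°  [same arc LP]
5. ∠JLP = 105°  [△JLP]

∠JLP = 105°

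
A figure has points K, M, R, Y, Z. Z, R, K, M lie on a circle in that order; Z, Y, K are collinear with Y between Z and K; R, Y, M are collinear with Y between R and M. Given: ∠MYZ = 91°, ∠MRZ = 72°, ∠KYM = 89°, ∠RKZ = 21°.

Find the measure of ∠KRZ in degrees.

∠KRZ = 140°

1. ∠RYZ = 89°  [vertical angles at Y]
2. ∠KZR = 19°  [△ZYR]
3. ∠KRZ = 140°  [△ZRK]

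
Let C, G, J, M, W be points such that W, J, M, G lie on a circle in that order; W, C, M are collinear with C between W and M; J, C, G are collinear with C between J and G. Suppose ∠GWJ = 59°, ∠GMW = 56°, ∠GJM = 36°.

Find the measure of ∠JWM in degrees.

∠JWM = 23°

1. ∠GMJ = 121°  [cyclic WJMG, opposite ∠W+∠M]
2. ∠JGM = 23°  [△JMG]
3. ∠JWM = 23°  [same arc JM]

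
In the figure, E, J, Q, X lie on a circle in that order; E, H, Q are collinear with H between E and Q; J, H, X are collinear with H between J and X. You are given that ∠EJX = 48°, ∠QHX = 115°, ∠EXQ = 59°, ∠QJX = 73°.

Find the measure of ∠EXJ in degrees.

∠EXJ = 42°

1. ∠EQX = 48°  [same arc EX]
2. ∠EHX = 65°  [linear pair at H on EQ]
3. ∠QEX = 73°  [△EQX]
4. ∠EXJ = 42°  [△EHX]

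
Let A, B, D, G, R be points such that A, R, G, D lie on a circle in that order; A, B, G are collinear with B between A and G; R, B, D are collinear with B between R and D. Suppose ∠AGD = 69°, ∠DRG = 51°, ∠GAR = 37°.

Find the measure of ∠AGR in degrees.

1. ∠ARD = 69°  [same arc AD]
2. ∠ABR = 74°  [△ABR]
3. ∠GBR = 106°  [linear pair at B on AG]
4. ∠AGR = 23°  [△RBG]

∠AGR = 23°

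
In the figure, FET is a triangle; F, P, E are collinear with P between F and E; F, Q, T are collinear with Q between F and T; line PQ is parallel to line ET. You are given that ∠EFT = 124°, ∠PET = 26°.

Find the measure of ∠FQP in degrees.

∠FQP = 30°

1. ∠FET = 26°  [P on ray EF]
2. ∠ETF = 30°  [△FET]
3. ∠FQP = 30°  [PQ∥ET, corresponding at Q]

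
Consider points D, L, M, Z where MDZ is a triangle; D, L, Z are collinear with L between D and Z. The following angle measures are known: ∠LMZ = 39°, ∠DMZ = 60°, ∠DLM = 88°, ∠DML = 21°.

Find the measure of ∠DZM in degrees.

1. ∠LDM = 71°  [△MDL]
2. ∠MDZ = 71°  [L on ray DZ]
3. ∠DZM = 49°  [△MDZ]

∠DZM = 49°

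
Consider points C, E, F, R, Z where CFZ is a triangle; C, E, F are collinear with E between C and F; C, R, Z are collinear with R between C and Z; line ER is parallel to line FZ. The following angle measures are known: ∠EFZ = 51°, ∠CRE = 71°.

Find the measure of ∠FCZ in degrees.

1. ∠CFZ = 51°  [E on ray FC]
2. ∠CZF = 71°  [ER∥FZ, corresponding at R]
3. ∠FCZ = 58°  [△CFZ]

∠FCZ = 58°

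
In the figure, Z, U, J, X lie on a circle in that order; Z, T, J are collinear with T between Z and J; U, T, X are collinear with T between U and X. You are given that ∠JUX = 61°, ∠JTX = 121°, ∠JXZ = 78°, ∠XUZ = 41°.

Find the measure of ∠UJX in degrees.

∠UJX = 101°

1. ∠JZX = 61°  [same arc JX]
2. ∠XJZ = 41°  [△ZJX]
3. ∠JXU = 18°  [△JTX]
4. ∠UJX = 101°  [△UJX]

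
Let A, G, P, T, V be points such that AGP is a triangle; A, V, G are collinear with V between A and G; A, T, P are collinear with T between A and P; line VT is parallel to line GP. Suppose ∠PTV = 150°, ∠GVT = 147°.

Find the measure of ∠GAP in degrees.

∠GAP = 117°

1. ∠ATV = 30°  [linear pair at T on AP]
2. ∠AVT = 33°  [linear pair at V on AG]
3. ∠TAV = 117°  [△AVT]
4. ∠GAP = 117°  [V on AG, T on AP]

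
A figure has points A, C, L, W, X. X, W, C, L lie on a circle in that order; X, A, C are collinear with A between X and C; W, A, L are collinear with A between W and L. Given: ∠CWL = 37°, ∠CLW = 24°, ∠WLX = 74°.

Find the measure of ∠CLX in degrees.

1. ∠CXW = 24°  [same arc WC]
2. ∠WCX = 74°  [same arc XW]
3. ∠CWX = 82°  [△XWC]
4. ∠CLX = 98°  [cyclic XWCL, opposite ∠W+∠L]

∠CLX = 98°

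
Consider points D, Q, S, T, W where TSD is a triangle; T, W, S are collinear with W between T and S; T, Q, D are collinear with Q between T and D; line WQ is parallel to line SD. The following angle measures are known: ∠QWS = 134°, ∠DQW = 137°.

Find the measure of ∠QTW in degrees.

1. ∠QWT = 46°  [linear pair at W on TS]
2. ∠TQW = 43°  [linear pair at Q on TD]
3. ∠QTW = 91°  [△TWQ]

∠QTW = 91°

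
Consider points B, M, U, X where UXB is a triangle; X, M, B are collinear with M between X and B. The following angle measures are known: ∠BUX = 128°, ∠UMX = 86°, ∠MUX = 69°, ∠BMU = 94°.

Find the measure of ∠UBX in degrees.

1. ∠MXU = 25°  [△UXM]
2. ∠BXU = 25°  [M on ray XB]
3. ∠UBX = 27°  [△UXB]

∠UBX = 27°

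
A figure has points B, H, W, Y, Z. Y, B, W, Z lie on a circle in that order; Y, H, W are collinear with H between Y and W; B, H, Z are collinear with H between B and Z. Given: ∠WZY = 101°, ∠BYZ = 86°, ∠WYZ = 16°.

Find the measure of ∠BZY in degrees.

1. ∠YWZ = 63°  [△YWZ]
2. ∠YBZ = 63°  [same arc YZ]
3. ∠BZY = 31°  [△YBZ]

∠BZY = 31°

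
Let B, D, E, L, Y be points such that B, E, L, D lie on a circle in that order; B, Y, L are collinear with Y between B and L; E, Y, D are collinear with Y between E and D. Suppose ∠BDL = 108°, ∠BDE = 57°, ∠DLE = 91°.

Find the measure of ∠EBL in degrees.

∠EBL = 51°

1. ∠BEL = 72°  [cyclic BELD, opposite ∠E+∠D]
2. ∠BLE = 57°  [same arc BE]
3. ∠EBL = 51°  [△BEL]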